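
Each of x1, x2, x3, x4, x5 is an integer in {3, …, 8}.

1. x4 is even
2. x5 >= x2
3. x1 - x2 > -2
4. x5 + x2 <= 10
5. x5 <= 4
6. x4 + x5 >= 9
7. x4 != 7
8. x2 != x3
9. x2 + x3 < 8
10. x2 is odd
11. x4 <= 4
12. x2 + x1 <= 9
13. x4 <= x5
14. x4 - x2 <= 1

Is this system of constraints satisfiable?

From constraint 11: x4 ≤ 4. From constraint 5: x5 ≤ 4. Hence x4 + x5 ≤ 8. But constraint 6 requires x4 + x5 ≥ 9, and 9 > 8. Contradiction.

Unsatisfiable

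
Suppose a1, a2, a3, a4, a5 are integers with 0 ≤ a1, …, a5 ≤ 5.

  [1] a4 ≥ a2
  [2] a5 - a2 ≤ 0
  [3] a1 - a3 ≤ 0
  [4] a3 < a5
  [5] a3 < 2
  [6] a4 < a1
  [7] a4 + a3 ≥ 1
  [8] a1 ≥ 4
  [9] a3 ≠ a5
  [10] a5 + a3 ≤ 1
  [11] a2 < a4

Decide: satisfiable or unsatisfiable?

Constraints 1, 2, 3, 4, and 6 give a2 ≤ a4, a4 < a1, a1 ≤ a3, a3 < a5, a5 ≤ a2. Chaining: a2 ≤ a4 < a1 ≤ a3 < a5 ≤ a2, which forces a2 < a2 — impossible.

Unsatisfiable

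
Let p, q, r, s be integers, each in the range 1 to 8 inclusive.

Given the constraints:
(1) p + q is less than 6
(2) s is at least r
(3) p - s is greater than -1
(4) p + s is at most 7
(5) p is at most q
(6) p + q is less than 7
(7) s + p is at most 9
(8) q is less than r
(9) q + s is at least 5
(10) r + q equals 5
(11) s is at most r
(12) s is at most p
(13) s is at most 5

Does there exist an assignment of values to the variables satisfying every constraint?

Constraints 2, 5, 8, and 12 give s ≤ p, p ≤ q, q < r, r ≤ s. Chaining: s ≤ p ≤ q < r ≤ s, which forces s < s — impossible.

Unsatisfiable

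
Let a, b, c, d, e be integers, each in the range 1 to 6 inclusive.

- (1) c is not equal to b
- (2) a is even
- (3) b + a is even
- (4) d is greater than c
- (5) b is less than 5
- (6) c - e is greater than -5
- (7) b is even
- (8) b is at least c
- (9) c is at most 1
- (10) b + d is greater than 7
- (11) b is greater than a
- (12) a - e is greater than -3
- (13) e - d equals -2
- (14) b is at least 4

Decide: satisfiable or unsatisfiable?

Satisfiable

Try a = 2, b = 4, c = 1, d = 5, e = 3.
Check constraint 6: c - e = -2; constraint 10: b + d = 9; constraint 12: a - e = -1. The remaining constraints are straightforward to verify.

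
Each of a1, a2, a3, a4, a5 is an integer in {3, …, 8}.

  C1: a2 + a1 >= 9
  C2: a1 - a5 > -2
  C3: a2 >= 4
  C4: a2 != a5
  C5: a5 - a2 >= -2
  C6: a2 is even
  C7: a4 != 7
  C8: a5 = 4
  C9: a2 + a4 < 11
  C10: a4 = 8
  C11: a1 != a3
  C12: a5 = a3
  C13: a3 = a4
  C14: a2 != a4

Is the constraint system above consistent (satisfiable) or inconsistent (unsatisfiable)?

Constraint 8 fixes a5 = 4 and constraint 10 fixes a4 = 8. Constraints 12 and 13 give a5 = a3 = a4, so a5 = a4. But 4 ≠ 8 — contradiction.

Unsatisfiable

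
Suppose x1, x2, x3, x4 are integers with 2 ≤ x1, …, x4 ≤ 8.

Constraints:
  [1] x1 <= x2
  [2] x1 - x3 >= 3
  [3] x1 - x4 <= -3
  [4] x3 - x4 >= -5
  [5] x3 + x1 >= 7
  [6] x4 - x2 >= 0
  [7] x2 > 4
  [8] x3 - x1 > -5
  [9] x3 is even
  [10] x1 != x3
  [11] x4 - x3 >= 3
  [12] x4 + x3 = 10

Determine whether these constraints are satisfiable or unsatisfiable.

Constraints 2, 3, and 4 give x3 − x4 ≥ -5, x4 − x1 ≥ 3, x1 − x3 ≥ 3.
Adding all 3 inequalities: the left sides telescope to 0, and the right sides sum to (-5) + 3 + 3 = 1. So 0 ≥ 1, which is false.

Unsatisfiable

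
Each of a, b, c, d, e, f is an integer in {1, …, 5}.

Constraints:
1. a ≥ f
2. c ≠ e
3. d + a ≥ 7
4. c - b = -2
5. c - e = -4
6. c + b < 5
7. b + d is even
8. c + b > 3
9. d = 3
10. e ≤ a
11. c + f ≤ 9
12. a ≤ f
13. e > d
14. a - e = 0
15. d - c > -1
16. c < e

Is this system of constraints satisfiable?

Take a = 5, b = 3, c = 1, d = 3, e = 5, f = 5. Then constraint 3: d + a = 8; constraint 4: c - b = -2; constraint 5: c - e = -4, and every other listed constraint is also met.

Satisfiable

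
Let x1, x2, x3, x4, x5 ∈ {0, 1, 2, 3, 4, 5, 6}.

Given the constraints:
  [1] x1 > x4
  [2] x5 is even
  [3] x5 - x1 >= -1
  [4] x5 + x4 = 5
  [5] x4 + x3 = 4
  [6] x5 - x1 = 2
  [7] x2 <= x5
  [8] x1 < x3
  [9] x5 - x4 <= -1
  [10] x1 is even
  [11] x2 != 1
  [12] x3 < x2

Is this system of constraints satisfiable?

Unsatisfiable

Constraints 1, 7, 8, 9, and 12 give x4 < x1, x1 < x3, x3 < x2, x2 ≤ x5, x5 < x4. Chaining: x4 < x1 < x3 < x2 ≤ x5 < x4, which forces x4 < x4 — impossible.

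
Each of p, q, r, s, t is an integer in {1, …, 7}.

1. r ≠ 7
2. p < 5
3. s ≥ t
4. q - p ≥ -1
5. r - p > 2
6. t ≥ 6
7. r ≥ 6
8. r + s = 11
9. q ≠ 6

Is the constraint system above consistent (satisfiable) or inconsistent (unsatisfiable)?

Unsatisfiable

From constraint 7: r ≥ 6. From constraints 3 and 6: s ≥ t ≥ 6. Hence r + s ≥ 12. But constraint 8 requires r + s = 11, and 11 < 12. Contradiction.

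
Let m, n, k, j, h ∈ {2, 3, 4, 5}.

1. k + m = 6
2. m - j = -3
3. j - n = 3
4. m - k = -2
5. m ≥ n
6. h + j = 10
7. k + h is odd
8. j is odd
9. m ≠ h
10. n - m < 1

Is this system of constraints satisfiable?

Take m = 2, n = 2, k = 4, j = 5, h = 5. Then constraint 1: k + m = 6; constraint 2: m - j = -3; constraint 3: j - n = 3, and every other listed constraint is also met.

Satisfiable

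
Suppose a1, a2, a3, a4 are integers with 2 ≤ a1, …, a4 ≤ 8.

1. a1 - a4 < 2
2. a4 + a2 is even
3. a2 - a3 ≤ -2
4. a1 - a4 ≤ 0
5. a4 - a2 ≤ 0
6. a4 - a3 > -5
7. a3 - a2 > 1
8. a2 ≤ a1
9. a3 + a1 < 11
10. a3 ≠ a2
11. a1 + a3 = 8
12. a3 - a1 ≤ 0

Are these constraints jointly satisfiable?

Unsatisfiable

Constraints 3, 4, 5, and 12 give a4 − a1 ≥ 0, a1 − a3 ≥ 0, a3 − a2 ≥ 2, a2 − a4 ≥ 0.
Adding all 4 inequalities: the left sides telescope to 0, and the right sides sum to 0 + 0 + 2 + 0 = 2. So 0 ≥ 2, which is false.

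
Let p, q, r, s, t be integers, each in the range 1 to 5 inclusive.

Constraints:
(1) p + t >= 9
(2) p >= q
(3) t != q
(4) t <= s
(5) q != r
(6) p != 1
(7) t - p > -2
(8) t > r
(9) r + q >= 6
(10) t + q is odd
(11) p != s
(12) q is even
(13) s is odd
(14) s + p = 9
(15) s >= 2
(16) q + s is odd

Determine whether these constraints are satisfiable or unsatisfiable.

Satisfiable

Setting (p, q, r, s, t) = (4, 4, 2, 5, 5) satisfies everything: constraint 1: p + t = 9; constraint 7: t - p = 1, and the others follow.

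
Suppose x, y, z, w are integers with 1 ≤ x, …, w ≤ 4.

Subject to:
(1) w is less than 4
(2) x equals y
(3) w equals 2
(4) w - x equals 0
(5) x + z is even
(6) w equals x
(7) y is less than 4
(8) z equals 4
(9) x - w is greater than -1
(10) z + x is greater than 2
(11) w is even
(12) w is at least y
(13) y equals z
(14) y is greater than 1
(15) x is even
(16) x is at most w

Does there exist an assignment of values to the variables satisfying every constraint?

Constraint 3 fixes w = 2 and constraint 8 fixes z = 4. Constraints 2, 6, and 13 give w = x = y = z, so w = z. But 2 ≠ 4 — contradiction.

Unsatisfiable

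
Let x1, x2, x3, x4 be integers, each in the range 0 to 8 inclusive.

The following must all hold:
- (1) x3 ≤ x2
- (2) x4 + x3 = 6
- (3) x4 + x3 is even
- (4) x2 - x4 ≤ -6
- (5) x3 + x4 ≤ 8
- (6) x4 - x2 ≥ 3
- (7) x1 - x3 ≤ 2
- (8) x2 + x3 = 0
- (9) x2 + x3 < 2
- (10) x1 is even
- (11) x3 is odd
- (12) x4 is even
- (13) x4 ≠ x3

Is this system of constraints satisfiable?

Unsatisfiable

Constraint 12 makes x4 even and constraint 11 makes x3 odd, so x4 + x3 must be odd. Constraint 3 says x4 + x3 is even — contradiction.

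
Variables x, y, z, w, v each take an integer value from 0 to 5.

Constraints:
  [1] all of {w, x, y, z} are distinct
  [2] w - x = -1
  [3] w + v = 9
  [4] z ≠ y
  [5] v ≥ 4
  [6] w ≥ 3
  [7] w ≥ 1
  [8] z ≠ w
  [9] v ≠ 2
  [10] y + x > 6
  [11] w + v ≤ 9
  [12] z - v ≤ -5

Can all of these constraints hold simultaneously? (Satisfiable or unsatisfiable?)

Satisfiable

Setting (x, y, z, w, v) = (5, 2, 0, 4, 5) satisfies everything: constraint 2: w - x = -1; constraint 3: w + v = 9; constraint 10: y + x = 7, and the others follow.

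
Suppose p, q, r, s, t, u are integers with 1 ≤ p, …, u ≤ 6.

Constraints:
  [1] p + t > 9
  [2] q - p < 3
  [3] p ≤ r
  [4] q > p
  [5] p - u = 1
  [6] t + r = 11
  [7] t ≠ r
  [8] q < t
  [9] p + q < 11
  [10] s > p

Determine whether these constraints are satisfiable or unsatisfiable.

Setting (p, q, r, s, t, u) = (4, 5, 5, 5, 6, 3) satisfies everything: constraint 1: p + t = 10; constraint 2: q - p = 1; constraint 5: p - u = 1, and the others follow.

Satisfiable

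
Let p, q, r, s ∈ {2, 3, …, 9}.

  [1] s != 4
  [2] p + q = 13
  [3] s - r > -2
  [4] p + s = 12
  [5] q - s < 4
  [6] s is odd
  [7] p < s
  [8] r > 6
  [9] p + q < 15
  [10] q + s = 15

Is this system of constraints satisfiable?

Satisfiable

Take p = 5, q = 8, r = 8, s = 7. Then constraint 2: p + q = 13; constraint 3: s - r = -1, and every other listed constraint is also met.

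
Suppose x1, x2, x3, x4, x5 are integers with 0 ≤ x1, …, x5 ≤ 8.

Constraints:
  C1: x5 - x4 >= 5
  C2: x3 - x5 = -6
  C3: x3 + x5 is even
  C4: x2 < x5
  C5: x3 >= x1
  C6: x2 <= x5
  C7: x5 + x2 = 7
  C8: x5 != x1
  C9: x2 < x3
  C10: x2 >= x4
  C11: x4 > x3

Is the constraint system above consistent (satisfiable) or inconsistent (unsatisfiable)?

Unsatisfiable

Constraints 9, 10, and 11 give x4 ≤ x2, x2 < x3, x3 < x4. Chaining: x4 ≤ x2 < x3 < x4, which forces x4 < x4 — impossible.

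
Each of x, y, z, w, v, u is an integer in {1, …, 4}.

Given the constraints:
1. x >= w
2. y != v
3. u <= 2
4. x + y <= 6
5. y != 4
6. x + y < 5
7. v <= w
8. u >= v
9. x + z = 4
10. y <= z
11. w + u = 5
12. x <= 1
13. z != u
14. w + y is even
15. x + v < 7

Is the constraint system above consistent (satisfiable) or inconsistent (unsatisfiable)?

Unsatisfiable

From constraints 1 and 12: w ≤ x ≤ 1. From constraint 3: u ≤ 2. Hence w + u ≤ 3. But constraint 11 requires w + u = 5, and 5 > 3. Contradiction.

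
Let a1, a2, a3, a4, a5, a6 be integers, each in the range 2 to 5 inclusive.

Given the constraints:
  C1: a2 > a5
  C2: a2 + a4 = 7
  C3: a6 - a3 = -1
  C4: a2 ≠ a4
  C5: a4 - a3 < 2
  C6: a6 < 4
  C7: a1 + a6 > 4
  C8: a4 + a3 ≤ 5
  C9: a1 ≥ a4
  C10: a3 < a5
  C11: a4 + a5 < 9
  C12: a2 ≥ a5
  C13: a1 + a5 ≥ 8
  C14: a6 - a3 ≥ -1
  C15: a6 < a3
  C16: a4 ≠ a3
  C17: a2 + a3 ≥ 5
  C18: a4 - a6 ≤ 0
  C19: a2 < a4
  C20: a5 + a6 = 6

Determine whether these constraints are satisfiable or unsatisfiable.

Unsatisfiable

Constraints 1, 10, 15, 18, and 19 give a2 < a4, a4 ≤ a6, a6 < a3, a3 < a5, a5 < a2. Chaining: a2 < a4 ≤ a6 < a3 < a5 < a2, which forces a2 < a2 — impossible.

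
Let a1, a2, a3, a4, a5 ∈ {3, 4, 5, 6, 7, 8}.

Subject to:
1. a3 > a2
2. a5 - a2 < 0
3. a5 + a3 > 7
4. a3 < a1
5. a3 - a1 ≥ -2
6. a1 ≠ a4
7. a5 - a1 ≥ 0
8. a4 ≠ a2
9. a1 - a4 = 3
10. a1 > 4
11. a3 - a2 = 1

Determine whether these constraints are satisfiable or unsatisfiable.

Unsatisfiable

Constraints 1, 2, 4, and 7 give a1 ≤ a5, a5 < a2, a2 < a3, a3 < a1. Chaining: a1 ≤ a5 < a2 < a3 < a1, which forces a1 < a1 — impossible.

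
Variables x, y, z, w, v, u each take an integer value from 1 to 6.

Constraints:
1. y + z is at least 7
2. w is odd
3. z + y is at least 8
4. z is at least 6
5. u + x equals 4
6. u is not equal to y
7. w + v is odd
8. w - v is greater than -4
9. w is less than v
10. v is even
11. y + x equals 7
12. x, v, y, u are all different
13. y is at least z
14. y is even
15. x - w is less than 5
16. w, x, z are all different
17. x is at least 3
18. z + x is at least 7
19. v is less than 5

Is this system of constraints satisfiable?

From constraints 4 and 13: y ≥ z ≥ 6. From constraint 17: x ≥ 3. Hence y + x ≥ 9. But constraint 11 requires y + x = 7, and 7 < 9. Contradiction.

Unsatisfiable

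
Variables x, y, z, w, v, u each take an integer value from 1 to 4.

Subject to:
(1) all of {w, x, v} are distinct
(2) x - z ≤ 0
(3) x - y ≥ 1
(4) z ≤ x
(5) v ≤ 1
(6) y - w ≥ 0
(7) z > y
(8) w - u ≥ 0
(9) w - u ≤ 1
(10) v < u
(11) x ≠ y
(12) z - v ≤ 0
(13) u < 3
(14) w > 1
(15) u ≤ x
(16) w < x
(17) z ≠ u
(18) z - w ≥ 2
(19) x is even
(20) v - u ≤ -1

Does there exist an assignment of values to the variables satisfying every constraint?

Unsatisfiable

Constraints 2, 3, 6, 8, 12, and 20 give u − v ≥ 1, v − z ≥ 0, z − x ≥ 0, x − y ≥ 1, y − w ≥ 0, w − u ≥ 0.
Adding all 6 inequalities: the left sides telescope to 0, and the right sides sum to 1 + 0 + 0 + 1 + 0 + 0 = 2. So 0 ≥ 2, which is false.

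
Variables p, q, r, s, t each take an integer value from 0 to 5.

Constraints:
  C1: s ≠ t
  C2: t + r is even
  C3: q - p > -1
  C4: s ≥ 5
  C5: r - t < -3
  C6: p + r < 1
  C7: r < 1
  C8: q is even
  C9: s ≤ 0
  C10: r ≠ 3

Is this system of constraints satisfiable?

From constraint 4: s ≥ 5. From constraint 9: s ≤ 0. But 0 < 5, so no value of s works.

Unsatisfiable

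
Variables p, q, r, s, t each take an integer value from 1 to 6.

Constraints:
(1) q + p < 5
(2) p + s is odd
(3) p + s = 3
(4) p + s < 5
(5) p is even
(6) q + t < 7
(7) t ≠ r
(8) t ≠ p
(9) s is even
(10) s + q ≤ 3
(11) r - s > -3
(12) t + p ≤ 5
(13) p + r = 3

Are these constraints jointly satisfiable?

Unsatisfiable

Constraint 5 makes p even and constraint 9 makes s even, so p + s must be even. Constraint 2 says p + s is odd — contradiction.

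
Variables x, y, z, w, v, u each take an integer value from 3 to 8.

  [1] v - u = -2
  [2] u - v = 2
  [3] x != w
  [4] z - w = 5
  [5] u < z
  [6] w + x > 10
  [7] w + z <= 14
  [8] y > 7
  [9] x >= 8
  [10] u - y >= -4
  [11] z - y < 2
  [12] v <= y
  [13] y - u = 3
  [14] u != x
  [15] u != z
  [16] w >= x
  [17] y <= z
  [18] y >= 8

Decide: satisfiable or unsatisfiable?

From constraints 9 and 16: w ≥ x ≥ 8. From constraints 17 and 18: z ≥ y ≥ 8. Hence w + z ≥ 16. But constraint 7 requires w + z ≤ 14, and 14 < 16. Contradiction.

Unsatisfiable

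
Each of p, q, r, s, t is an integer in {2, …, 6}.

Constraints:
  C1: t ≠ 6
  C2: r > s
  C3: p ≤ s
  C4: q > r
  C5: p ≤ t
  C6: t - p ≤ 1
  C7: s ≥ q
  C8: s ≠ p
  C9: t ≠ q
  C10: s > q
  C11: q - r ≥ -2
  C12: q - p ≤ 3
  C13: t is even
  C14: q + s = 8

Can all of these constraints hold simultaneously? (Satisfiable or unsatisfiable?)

Constraints 2, 4, and 10 give r < q, q < s, s < r. Chaining: r < q < s < r, which forces r < r — impossible.

Unsatisfiable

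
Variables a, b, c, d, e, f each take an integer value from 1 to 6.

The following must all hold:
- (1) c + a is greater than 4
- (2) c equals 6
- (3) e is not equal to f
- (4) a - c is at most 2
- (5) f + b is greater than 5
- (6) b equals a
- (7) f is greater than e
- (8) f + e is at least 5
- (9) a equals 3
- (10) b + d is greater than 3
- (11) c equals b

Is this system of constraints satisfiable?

Unsatisfiable

Constraint 2 fixes c = 6 and constraint 9 fixes a = 3. Constraints 6 and 11 give c = b = a, so c = a. But 6 ≠ 3 — contradiction.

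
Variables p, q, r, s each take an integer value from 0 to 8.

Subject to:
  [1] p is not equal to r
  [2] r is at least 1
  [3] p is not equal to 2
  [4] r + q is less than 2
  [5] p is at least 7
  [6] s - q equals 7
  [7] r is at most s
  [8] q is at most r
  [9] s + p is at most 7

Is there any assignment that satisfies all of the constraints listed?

From constraints 2 and 7: s ≥ r ≥ 1. From constraint 5: p ≥ 7. Hence s + p ≥ 8. But constraint 9 requires s + p ≤ 7, and 7 < 8. Contradiction.

Unsatisfiable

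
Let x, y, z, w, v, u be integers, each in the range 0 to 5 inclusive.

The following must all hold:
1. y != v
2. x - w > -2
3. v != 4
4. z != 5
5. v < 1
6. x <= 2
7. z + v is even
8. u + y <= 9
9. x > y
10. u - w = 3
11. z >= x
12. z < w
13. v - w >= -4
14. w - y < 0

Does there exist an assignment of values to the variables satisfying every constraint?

Constraints 9, 11, 12, and 14 give x ≤ z, z < w, w < y, y < x. Chaining: x ≤ z < w < y < x, which forces x < x — impossible.

Unsatisfiable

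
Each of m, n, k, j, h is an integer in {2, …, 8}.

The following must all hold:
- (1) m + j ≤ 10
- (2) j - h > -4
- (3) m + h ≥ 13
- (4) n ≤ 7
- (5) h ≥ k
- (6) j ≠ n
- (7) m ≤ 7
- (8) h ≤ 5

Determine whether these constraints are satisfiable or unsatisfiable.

Unsatisfiable

From constraint 7: m ≤ 7. From constraint 8: h ≤ 5. Hence m + h ≤ 12. But constraint 3 requires m + h ≥ 13, and 13 > 12. Contradiction.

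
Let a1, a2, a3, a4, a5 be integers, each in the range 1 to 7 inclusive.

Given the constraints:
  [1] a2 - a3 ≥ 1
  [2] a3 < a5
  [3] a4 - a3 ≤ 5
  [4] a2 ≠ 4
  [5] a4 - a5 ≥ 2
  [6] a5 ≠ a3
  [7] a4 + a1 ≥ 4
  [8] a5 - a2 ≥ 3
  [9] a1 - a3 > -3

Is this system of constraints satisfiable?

Constraints 1, 3, 5, and 8 give a5 − a2 ≥ 3, a2 − a3 ≥ 1, a3 − a4 ≥ -5, a4 − a5 ≥ 2.
Adding all 4 inequalities: the left sides telescope to 0, and the right sides sum to 3 + 1 + (-5) + 2 = 1. So 0 ≥ 1, which is false.

Unsatisfiable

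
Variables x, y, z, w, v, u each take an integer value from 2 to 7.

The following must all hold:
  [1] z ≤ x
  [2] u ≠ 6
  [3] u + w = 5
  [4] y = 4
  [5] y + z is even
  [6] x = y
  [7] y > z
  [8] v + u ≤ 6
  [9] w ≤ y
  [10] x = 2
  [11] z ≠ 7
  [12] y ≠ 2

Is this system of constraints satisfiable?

Unsatisfiable

Constraint 10 fixes x = 2 and constraint 4 fixes y = 4, but constraint 6 requires x = y. Since 2 ≠ 4, contradiction.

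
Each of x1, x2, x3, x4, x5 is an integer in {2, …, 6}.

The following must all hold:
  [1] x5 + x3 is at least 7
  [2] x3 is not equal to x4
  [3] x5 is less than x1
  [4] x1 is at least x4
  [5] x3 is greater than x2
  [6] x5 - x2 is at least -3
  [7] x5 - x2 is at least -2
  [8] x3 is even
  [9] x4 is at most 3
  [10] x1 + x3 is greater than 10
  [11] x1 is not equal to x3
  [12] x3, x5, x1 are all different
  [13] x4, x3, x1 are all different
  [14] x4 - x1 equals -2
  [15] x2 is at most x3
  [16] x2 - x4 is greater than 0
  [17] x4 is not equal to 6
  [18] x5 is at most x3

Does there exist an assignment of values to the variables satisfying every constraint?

Satisfiable

One satisfying assignment is x1 = 5, x2 = 4, x3 = 6, x4 = 3, x5 = 4.
For the less obvious constraints — constraint 1: x5 + x3 = 10; constraint 6: x5 - x2 = 0 — and the others hold by inspection.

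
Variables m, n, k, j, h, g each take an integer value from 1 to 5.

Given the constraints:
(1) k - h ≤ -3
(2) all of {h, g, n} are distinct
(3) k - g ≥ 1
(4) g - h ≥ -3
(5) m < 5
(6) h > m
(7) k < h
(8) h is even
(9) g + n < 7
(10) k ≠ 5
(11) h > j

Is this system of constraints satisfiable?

Unsatisfiable

Constraints 1, 3, and 4 give g − h ≥ -3, h − k ≥ 3, k − g ≥ 1.
Adding all 3 inequalities: the left sides telescope to 0, and the right sides sum to (-3) + 3 + 1 = 1. So 0 ≥ 1, which is false.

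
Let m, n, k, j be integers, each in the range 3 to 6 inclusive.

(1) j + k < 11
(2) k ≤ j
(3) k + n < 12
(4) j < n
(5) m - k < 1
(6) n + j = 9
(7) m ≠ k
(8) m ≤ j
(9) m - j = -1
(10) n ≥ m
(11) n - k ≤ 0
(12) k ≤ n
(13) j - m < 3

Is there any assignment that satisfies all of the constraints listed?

Unsatisfiable

Constraints 2, 4, and 11 give n ≤ k, k ≤ j, j < n. Chaining: n ≤ k ≤ j < n, which forces n < n — impossible.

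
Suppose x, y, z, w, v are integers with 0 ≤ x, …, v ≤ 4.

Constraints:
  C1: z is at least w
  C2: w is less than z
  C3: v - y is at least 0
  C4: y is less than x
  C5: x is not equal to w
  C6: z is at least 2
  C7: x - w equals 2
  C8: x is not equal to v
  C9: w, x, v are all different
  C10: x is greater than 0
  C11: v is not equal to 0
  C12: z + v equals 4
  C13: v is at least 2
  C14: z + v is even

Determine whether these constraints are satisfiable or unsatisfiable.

The assignment x = 3, y = 2, z = 2, w = 1, v = 2 works:
  constraint 3 holds since v - y = 0.
  constraint 7 holds since x - w = 2.
The rest check out directly.

Satisfiable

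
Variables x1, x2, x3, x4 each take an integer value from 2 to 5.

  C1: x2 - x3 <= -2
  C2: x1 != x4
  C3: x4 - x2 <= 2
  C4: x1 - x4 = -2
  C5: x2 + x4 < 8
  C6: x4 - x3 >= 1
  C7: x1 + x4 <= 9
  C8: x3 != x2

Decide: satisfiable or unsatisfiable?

Constraints 1, 3, and 6 give x4 − x3 ≥ 1, x3 − x2 ≥ 2, x2 − x4 ≥ -2.
Adding all 3 inequalities: the left sides telescope to 0, and the right sides sum to 1 + 2 + (-2) = 1. So 0 ≥ 1, which is false.

Unsatisfiable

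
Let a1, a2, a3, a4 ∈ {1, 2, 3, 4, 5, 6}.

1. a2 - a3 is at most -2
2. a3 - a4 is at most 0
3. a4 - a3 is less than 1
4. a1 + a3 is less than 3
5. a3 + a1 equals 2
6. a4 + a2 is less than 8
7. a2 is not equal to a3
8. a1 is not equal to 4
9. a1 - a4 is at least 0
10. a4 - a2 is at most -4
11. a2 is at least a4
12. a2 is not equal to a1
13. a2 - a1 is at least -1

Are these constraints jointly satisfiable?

Unsatisfiable

Constraints 1, 2, 9, and 13 give a2 − a1 ≥ -1, a1 − a4 ≥ 0, a4 − a3 ≥ 0, a3 − a2 ≥ 2.
Adding all 4 inequalities: the left sides telescope to 0, and the right sides sum to (-1) + 0 + 0 + 2 = 1. So 0 ≥ 1, which is false.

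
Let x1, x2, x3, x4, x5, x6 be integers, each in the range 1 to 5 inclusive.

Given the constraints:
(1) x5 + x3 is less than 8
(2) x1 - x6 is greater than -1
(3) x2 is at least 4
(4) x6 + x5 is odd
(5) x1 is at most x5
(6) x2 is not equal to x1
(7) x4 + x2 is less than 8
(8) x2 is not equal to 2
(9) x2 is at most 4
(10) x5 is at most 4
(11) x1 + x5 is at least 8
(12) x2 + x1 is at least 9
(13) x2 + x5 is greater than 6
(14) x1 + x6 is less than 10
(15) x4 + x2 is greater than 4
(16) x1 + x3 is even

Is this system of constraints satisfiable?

From constraint 9: x2 ≤ 4. From constraints 5 and 10: x1 ≤ x5 ≤ 4. Hence x2 + x1 ≤ 8. But constraint 12 requires x2 + x1 ≥ 9, and 9 > 8. Contradiction.

Unsatisfiable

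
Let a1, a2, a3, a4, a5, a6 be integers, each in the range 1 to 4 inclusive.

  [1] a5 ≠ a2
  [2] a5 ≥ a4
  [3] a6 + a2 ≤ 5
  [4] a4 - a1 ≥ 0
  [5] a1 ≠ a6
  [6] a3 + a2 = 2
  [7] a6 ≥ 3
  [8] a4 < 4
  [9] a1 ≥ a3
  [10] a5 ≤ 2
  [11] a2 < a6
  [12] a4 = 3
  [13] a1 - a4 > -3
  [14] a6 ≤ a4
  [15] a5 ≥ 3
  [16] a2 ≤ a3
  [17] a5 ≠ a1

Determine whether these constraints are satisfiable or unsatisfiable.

Unsatisfiable

From constraints 7 and 14: a4 ≥ a6 and a6 ≥ 3, so a4 ≥ 3. From constraints 2 and 10: a4 ≤ a5 and a5 ≤ 2, so a4 ≤ 2. But 2 < 3, so no value of a4 works.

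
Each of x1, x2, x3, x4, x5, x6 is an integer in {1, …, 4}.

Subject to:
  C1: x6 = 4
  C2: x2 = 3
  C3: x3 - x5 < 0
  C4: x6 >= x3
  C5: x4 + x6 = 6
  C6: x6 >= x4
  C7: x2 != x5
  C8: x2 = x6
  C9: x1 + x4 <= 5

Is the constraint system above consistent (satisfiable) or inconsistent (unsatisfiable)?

Unsatisfiable

Constraint 2 fixes x2 = 3 and constraint 1 fixes x6 = 4, but constraint 8 requires x2 = x6. Since 3 ≠ 4, contradiction.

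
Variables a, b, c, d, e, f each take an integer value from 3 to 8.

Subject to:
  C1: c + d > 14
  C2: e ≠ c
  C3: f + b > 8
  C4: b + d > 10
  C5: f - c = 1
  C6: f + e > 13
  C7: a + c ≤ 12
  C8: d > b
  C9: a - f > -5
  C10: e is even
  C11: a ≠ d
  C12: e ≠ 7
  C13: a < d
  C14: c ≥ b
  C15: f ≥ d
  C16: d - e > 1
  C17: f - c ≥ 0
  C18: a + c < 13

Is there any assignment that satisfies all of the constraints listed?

Satisfiable

Take a = 5, b = 3, c = 7, d = 8, e = 6, f = 8. Then constraint 1: c + d = 15; constraint 3: f + b = 11, and every other listed constraint is also met.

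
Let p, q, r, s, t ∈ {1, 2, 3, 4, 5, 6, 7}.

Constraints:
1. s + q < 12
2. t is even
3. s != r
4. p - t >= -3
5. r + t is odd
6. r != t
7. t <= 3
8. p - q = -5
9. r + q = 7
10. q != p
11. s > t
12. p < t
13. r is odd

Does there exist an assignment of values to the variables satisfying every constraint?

One satisfying assignment is p = 1, q = 6, r = 1, s = 3, t = 2.
For the less obvious constraints — constraint 1: s + q = 9; constraint 4: p - t = -1; constraint 8: p - q = -5 — and the others hold by inspection.

Satisfiable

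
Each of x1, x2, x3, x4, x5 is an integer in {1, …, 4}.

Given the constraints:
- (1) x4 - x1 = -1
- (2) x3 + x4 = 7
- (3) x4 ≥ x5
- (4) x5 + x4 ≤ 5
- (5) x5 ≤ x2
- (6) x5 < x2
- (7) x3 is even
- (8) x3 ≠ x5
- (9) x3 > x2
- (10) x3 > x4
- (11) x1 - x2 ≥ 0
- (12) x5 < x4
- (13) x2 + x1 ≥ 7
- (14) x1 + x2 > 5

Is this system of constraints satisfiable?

The assignment x1 = 4, x2 = 3, x3 = 4, x4 = 3, x5 = 2 works:
  constraint 1 holds since x4 - x1 = -1.
  constraint 2 holds since x3 + x4 = 7.
  constraint 4 holds since x5 + x4 = 5.
The rest check out directly.

Satisfiable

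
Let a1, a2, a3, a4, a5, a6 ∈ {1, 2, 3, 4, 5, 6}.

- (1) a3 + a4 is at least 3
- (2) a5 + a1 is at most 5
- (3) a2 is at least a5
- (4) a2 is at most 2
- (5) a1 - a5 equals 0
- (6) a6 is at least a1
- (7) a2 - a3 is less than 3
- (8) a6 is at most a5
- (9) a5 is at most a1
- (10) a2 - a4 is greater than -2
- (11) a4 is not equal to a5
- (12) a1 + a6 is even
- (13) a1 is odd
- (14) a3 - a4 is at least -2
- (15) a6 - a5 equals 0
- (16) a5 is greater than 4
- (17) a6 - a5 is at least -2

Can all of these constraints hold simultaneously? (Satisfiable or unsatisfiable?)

Unsatisfiable

From constraint 16: a5 ≥ 5. From constraints 3 and 4: a5 ≤ a2 and a2 ≤ 2, so a5 ≤ 2. But 2 < 5, so no value of a5 works.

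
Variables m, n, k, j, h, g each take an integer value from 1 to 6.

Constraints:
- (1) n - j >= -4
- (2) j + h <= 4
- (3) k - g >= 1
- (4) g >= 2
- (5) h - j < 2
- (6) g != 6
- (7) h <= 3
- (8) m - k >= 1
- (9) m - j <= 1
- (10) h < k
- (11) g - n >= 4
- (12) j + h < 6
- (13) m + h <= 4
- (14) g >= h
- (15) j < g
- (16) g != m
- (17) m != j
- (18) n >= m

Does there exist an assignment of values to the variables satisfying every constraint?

Unsatisfiable

Constraints 1, 3, 8, 9, and 11 give n − j ≥ -4, j − m ≥ -1, m − k ≥ 1, k − g ≥ 1, g − n ≥ 4.
Adding all 5 inequalities: the left sides telescope to 0, and the right sides sum to (-4) + (-1) + 1 + 1 + 4 = 1. So 0 ≥ 1, which is false.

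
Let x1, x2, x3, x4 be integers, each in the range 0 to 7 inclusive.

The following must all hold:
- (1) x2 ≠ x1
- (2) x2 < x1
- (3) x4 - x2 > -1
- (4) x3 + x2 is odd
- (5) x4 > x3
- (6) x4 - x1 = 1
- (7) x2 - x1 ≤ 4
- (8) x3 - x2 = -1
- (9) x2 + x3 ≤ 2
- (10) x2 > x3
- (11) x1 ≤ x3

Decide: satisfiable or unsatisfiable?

Constraints 2, 10, and 11 give x3 < x2, x2 < x1, x1 ≤ x3. Chaining: x3 < x2 < x1 ≤ x3, which forces x3 < x3 — impossible.

Unsatisfiable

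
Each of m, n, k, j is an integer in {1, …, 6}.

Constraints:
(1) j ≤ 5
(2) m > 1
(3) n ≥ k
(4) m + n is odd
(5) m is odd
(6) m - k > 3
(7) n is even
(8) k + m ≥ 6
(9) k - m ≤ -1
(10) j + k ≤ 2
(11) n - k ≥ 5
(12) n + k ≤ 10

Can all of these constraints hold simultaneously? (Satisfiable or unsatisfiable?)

Setting (m, n, k, j) = (5, 6, 1, 1) satisfies everything: constraint 6: m - k = 4; constraint 8: k + m = 6; constraint 9: k - m = -4, and the others follow.

Satisfiable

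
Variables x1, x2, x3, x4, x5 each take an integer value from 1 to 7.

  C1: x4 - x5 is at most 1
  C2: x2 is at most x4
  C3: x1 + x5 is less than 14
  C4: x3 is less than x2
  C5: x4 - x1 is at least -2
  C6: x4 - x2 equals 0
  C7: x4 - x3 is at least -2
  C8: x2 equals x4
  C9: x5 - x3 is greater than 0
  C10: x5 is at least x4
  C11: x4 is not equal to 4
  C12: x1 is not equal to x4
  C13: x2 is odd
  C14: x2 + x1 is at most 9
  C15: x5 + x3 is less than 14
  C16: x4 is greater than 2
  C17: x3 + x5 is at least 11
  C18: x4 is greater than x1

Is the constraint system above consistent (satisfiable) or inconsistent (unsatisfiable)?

Try x1 = 4, x2 = 5, x3 = 4, x4 = 5, x5 = 7.
Check constraint 1: x4 - x5 = -2; constraint 3: x1 + x5 = 11; constraint 5: x4 - x1 = 1. The remaining constraints are straightforward to verify.

Satisfiable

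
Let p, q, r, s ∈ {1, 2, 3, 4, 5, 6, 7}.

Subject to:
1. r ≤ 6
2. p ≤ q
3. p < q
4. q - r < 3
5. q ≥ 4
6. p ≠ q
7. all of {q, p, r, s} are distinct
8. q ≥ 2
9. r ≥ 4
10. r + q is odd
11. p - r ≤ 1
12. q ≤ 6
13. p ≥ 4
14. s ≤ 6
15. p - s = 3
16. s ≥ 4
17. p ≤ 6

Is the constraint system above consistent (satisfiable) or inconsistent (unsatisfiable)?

Constraints 1, 5, 9, 12, 13, 14, 16, and 17 confine each of q, p, r, s to the 3 values {4, …, 6}.
Constraint 7 requires all 4 of them to be distinct, but only 3 values are available — impossible by the pigeonhole principle.

Unsatisfiable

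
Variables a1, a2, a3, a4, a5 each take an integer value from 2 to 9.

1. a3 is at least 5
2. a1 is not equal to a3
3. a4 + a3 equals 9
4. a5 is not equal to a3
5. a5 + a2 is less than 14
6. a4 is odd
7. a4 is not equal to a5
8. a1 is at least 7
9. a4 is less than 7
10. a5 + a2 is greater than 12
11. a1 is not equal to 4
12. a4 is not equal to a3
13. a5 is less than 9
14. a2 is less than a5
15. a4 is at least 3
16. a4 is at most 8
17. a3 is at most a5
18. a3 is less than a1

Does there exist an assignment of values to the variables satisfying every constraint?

One satisfying assignment is a1 = 8, a2 = 5, a3 = 6, a4 = 3, a5 = 8.
For the less obvious constraints — constraint 3: a4 + a3 = 9; constraint 5: a5 + a2 = 13; constraint 10: a5 + a2 = 13 — and the others hold by inspection.

Satisfiable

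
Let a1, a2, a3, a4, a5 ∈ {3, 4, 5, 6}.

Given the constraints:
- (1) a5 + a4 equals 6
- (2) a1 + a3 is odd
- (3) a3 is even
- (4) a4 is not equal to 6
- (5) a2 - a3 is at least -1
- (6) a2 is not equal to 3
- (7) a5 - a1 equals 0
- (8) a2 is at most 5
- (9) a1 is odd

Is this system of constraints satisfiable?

Satisfiable

Take a1 = 3, a2 = 5, a3 = 4, a4 = 3, a5 = 3. Then constraint 1: a5 + a4 = 6; constraint 5: a2 - a3 = 1; constraint 7: a5 - a1 = 0, and every other listed constraint is also met.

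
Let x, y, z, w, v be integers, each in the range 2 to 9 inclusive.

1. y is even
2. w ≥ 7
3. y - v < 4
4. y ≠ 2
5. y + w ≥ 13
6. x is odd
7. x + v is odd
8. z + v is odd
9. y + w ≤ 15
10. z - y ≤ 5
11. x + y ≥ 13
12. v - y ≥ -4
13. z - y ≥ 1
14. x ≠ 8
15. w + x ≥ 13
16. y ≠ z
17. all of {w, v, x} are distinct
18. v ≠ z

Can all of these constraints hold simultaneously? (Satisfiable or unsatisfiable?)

Satisfiable

Take x = 9, y = 6, z = 9, w = 7, v = 4. Then constraint 3: y - v = 2; constraint 5: y + w = 13, and every other listed constraint is also met.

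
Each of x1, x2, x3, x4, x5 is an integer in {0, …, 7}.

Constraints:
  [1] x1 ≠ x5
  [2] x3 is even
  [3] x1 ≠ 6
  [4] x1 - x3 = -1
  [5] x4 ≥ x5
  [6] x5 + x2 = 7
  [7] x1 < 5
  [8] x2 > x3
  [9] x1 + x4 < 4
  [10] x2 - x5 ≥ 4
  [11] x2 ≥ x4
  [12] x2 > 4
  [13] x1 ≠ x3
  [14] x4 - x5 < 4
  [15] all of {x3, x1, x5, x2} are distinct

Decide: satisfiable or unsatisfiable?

Satisfiable

Try x1 = 1, x2 = 7, x3 = 2, x4 = 2, x5 = 0.
Check constraint 4: x1 - x3 = -1; constraint 6: x5 + x2 = 7; constraint 9: x1 + x4 = 3. The remaining constraints are straightforward to verify.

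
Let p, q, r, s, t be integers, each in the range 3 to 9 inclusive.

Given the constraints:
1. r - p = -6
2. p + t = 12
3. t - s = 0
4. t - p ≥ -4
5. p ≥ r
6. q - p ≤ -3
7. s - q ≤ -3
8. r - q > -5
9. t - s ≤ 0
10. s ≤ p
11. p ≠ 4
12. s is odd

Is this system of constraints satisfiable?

Constraints 4, 6, 7, and 9 give q − s ≥ 3, s − t ≥ 0, t − p ≥ -4, p − q ≥ 3.
Adding all 4 inequalities: the left sides telescope to 0, and the right sides sum to 3 + 0 + (-4) + 3 = 2. So 0 ≥ 2, which is false.

Unsatisfiable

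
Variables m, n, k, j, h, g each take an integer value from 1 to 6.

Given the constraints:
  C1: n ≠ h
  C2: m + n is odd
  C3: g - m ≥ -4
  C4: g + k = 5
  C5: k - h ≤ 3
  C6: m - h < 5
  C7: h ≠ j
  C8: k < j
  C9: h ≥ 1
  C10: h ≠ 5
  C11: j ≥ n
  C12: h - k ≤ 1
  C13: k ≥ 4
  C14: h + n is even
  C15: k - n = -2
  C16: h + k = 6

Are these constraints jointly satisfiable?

Satisfiable

Setting (m, n, k, j, h, g) = (5, 6, 4, 6, 2, 1) satisfies everything: constraint 3: g - m = -4; constraint 4: g + k = 5; constraint 5: k - h = 2, and the others follow.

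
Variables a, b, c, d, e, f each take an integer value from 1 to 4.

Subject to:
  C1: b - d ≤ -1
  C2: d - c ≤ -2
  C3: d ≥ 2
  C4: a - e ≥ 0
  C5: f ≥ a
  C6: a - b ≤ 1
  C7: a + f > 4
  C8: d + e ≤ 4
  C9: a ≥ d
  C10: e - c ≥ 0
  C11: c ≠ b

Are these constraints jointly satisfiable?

Unsatisfiable

Constraints 1, 2, 4, 6, and 10 give a − e ≥ 0, e − c ≥ 0, c − d ≥ 2, d − b ≥ 1, b − a ≥ -1.
Adding all 5 inequalities: the left sides telescope to 0, and the right sides sum to 0 + 0 + 2 + 1 + (-1) = 2. So 0 ≥ 2, which is false.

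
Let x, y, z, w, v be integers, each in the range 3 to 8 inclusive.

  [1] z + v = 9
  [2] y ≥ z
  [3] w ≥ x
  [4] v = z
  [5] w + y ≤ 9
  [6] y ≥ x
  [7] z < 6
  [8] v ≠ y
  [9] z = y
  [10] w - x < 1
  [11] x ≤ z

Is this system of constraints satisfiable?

From constraints 4 and 9, v = z = y, so v = y. But constraint 8 says v ≠ y. Contradiction.

Unsatisfiable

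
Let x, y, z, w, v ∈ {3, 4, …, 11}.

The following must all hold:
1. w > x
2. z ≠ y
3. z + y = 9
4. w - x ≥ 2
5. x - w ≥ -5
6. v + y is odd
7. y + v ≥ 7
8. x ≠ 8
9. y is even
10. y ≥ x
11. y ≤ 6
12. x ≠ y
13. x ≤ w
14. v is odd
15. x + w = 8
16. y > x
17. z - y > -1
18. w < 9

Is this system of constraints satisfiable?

Satisfiable

Take x = 3, y = 4, z = 5, w = 5, v = 5. Then constraint 3: z + y = 9; constraint 4: w - x = 2, and every other listed constraint is also met.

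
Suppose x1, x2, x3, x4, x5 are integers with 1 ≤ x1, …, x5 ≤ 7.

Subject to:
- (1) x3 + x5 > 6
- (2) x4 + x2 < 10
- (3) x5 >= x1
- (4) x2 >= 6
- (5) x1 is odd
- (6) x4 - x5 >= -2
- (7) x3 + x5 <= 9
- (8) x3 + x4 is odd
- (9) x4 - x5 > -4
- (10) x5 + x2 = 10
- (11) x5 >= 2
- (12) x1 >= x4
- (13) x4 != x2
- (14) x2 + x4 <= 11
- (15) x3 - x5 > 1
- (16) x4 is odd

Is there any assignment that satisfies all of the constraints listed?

Setting (x1, x2, x3, x4, x5) = (1, 7, 6, 1, 3) satisfies everything: constraint 1: x3 + x5 = 9; constraint 2: x4 + x2 = 8; constraint 6: x4 - x5 = -2, and the others follow.

Satisfiable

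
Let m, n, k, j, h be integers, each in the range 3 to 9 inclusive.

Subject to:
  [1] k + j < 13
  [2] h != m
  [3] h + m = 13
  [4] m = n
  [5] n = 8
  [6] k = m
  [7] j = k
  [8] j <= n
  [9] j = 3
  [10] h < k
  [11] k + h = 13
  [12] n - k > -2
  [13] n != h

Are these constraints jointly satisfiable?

Constraint 9 fixes j = 3 and constraint 5 fixes n = 8. Constraints 4, 6, and 7 give j = k = m = n, so j = n. But 3 ≠ 8 — contradiction.

Unsatisfiable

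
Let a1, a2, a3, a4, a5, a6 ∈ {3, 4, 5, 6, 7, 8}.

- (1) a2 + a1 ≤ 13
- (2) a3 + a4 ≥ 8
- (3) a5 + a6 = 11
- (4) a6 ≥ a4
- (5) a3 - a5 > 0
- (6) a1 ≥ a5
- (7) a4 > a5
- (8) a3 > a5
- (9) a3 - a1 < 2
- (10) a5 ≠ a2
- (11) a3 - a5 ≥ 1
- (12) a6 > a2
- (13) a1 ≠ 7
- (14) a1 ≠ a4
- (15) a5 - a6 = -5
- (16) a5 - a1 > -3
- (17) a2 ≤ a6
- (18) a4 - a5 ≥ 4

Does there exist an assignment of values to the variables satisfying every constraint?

The assignment a1 = 4, a2 = 7, a3 = 4, a4 = 7, a5 = 3, a6 = 8 works:
  constraint 1 holds since a2 + a1 = 11.
  constraint 2 holds since a3 + a4 = 11.
The rest check out directly.

Satisfiable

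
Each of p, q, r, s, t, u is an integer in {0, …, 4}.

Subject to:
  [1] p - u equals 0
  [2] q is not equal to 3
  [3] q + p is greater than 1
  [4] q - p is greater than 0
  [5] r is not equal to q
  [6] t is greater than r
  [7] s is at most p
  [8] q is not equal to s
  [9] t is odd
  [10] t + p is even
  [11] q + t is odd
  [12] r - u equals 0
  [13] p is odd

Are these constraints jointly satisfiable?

Satisfiable

Try p = 1, q = 2, r = 1, s = 0, t = 3, u = 1.
Check constraint 1: p - u = 0; constraint 3: q + p = 3; constraint 4: q - p = 1. The remaining constraints are straightforward to verify.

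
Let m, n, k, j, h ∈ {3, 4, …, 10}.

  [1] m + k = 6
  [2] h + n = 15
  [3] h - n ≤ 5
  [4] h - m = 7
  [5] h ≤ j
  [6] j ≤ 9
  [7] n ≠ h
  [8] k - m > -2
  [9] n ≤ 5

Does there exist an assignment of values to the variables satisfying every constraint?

Unsatisfiable

From constraints 5 and 6: h ≤ j ≤ 9. From constraint 9: n ≤ 5. Hence h + n ≤ 14. But constraint 2 requires h + n = 15, and 15 > 14. Contradiction.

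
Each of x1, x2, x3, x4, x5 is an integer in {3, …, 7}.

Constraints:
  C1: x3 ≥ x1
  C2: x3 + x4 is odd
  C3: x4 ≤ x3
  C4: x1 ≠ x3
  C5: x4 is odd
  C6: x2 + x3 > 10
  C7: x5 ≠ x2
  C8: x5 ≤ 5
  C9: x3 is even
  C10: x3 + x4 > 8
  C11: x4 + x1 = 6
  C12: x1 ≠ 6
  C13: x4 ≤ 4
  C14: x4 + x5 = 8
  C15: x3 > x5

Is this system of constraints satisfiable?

Take x1 = 3, x2 = 6, x3 = 6, x4 = 3, x5 = 5. Then constraint 6: x2 + x3 = 12; constraint 10: x3 + x4 = 9; constraint 11: x4 + x1 = 6, and every other listed constraint is also met.

Satisfiable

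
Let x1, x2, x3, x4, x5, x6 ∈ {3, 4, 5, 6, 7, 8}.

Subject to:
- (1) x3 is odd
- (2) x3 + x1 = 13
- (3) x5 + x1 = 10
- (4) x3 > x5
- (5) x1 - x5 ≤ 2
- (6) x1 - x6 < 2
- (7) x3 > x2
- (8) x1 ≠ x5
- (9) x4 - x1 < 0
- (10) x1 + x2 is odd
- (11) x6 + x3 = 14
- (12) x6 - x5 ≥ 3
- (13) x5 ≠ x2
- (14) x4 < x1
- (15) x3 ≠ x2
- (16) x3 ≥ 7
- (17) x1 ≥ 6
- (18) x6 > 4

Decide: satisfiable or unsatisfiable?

Satisfiable

One satisfying assignment is x1 = 6, x2 = 3, x3 = 7, x4 = 5, x5 = 4, x6 = 7.
For the less obvious constraints — constraint 2: x3 + x1 = 13; constraint 3: x5 + x1 = 10; constraint 5: x1 - x5 = 2 — and the others hold by inspection.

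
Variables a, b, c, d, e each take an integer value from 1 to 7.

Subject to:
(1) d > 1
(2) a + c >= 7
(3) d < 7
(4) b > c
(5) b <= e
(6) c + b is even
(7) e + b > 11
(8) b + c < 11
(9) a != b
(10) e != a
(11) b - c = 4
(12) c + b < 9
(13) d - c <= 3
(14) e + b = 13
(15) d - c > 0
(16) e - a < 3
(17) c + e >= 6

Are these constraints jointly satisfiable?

Take a = 5, b = 6, c = 2, d = 5, e = 7. Then constraint 2: a + c = 7; constraint 7: e + b = 13, and every other listed constraint is also met.

Satisfiable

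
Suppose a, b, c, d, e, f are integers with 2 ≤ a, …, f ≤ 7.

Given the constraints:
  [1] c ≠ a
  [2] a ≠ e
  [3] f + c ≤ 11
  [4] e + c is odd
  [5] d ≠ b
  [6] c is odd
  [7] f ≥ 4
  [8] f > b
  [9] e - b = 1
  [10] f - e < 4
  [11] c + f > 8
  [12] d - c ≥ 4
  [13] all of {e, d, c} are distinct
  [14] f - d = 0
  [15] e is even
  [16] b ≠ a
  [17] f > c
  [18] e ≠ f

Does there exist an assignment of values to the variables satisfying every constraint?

Satisfiable

The assignment a = 7, b = 3, c = 3, d = 7, e = 4, f = 7 works:
  constraint 3 holds since f + c = 10.
  constraint 9 holds since e - b = 1.
The rest check out directly.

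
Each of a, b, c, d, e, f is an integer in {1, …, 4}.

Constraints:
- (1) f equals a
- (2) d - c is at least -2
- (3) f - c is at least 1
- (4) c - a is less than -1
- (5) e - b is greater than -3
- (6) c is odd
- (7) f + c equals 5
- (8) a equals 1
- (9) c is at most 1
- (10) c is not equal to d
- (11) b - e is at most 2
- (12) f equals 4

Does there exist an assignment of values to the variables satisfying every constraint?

Constraint 12 fixes f = 4 and constraint 8 fixes a = 1, but constraint 1 requires f = a. Since 4 ≠ 1, contradiction.

Unsatisfiable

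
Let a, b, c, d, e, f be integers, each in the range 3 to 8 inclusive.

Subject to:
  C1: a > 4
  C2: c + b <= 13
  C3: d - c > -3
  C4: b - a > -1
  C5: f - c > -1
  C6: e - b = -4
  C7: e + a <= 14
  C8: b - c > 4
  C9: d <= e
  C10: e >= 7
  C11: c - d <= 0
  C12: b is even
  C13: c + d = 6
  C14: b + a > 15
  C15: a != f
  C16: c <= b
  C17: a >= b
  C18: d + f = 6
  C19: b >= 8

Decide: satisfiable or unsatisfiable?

From constraint 10: e ≥ 7. From constraints 17 and 19: a ≥ b ≥ 8. Hence e + a ≥ 15. But constraint 7 requires e + a ≤ 14, and 14 < 15. Contradiction.

Unsatisfiable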